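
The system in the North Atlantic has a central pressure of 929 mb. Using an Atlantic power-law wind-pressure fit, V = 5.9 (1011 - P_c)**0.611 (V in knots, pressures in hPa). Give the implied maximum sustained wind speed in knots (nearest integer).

ΔP = 1011 − 929 = 82 mb.
82^0.611 ≈ 14.769.
V ≈ 5.9 × 14.769 ≈ 87.1 kt.

87 kt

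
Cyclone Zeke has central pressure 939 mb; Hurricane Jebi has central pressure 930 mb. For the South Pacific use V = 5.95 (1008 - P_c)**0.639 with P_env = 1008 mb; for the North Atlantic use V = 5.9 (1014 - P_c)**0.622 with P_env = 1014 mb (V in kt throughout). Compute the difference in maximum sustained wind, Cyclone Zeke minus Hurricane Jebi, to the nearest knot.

-4 kt

Cyclone Zeke: ΔP = 69; V ≈ 5.95 × 69^0.639 ≈ 89.03 kt.
Hurricane Jebi: ΔP = 84; V ≈ 5.9 × 84^0.622 ≈ 92.84 kt.
Difference ≈ 89.03 − 92.84 = -3.81 → -4 kt.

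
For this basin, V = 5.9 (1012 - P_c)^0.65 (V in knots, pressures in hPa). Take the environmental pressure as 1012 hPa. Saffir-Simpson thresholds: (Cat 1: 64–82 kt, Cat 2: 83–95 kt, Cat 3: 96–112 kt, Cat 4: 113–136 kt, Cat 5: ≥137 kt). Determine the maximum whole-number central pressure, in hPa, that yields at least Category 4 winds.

918 hPa

Category 4 begins at V = 113 kt.
Required ΔP = (113/5.9)^(1/0.65) = 19.153^1.538 ≈ 93.90 hPa.
P_c ≤ 1012 − 93.90 = 918.10, so the highest integer P_c is 918 hPa.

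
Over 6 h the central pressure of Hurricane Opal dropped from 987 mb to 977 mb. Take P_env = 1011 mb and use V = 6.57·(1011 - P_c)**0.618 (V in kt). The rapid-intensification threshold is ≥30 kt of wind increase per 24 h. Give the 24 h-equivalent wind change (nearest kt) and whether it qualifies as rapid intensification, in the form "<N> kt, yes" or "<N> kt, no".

45 kt, yes

V₁: ΔP = 24, V ≈ 6.57 × 24^0.618 ≈ 46.83 kt.
V₂: ΔP = 34, V ≈ 6.57 × 34^0.618 ≈ 58.08 kt.
ΔV over 6 h = 11.25 kt → 24 h equivalent = 11.25 × 24/6 ≈ 45.00 kt.
45 kt ≥ 30 kt ⇒ rapid intensification.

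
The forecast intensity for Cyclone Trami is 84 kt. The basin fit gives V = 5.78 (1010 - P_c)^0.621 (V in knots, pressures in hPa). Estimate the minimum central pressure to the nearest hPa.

ΔP = (V / 5.78)^(1/0.621) = (84/5.78)^1.610.
84/5.78 = 14.533; 14.533^1.610 ≈ 74.43 hPa.
P_c = 1010 − 74.43 = 935.57 ≈ 936 hPa.

936 hPa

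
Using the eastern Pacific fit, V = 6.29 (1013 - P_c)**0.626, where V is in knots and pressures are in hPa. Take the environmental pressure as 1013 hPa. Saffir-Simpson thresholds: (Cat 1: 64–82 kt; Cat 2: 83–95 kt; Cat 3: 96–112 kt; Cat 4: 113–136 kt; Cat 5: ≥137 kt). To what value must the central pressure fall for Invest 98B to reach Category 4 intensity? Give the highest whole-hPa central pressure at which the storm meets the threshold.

Category 4 begins at V = 113 kt.
Required ΔP = (113/6.29)^(1/0.626) = 17.965^1.597 ≈ 100.90 hPa.
P_c ≤ 1013 − 100.90 = 912.10, so the highest integer P_c is 912 hPa.

912 hPa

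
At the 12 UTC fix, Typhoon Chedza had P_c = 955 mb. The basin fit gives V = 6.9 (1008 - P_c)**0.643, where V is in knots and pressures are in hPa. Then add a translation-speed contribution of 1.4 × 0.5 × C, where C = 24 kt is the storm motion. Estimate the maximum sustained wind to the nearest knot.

105 kt

ΔP = 1008 − 955 = 53 mb.
53^0.643 ≈ 12.844.
V ≈ 6.9 × 12.844 ≈ 88.6 kt.
Translation term: 1.4 × 0.5 × 24 = 16.8 kt.
Corrected V ≈ 105.4 kt → 105 kt.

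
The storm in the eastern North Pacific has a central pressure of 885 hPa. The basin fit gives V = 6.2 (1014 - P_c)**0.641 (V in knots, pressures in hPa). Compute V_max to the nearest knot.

140 kt

ΔP = 1014 − 885 = 129 hPa.
129^0.641 ≈ 22.537.
V ≈ 6.2 × 22.537 ≈ 139.7 kt.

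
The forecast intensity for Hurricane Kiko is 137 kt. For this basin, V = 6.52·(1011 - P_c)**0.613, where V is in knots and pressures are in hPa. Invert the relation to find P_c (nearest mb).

867 mb

ΔP = (V / 6.52)^(1/0.613) = (137/6.52)^1.631.
137/6.52 = 21.012; 21.012^1.631 ≈ 143.67 mb.
P_c = 1011 − 143.67 = 867.33 ≈ 867 mb.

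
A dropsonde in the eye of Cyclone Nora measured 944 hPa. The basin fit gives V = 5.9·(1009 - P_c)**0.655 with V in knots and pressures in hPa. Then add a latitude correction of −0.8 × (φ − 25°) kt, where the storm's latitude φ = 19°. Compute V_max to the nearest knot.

96 kt

ΔP = 1009 − 944 = 65 hPa.
65^0.655 ≈ 15.398.
V ≈ 5.9 × 15.398 ≈ 90.8 kt.
Latitude correction: −0.8 × (19 − 25) = 4.8 kt.
Corrected V ≈ 95.6 kt → 96 kt.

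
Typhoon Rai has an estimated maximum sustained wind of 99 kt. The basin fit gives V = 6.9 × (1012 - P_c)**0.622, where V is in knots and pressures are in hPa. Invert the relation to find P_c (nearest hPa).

ΔP = (V / 6.9)^(1/0.622) = (99/6.9)^1.608.
99/6.9 = 14.348; 14.348^1.608 ≈ 72.41 hPa.
P_c = 1012 − 72.41 = 939.59 ≈ 940 hPa.

940 hPa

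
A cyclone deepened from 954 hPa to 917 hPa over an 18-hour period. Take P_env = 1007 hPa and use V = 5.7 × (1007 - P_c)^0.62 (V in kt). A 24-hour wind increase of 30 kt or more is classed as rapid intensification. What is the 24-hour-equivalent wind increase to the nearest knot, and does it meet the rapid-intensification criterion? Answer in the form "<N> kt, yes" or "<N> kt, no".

V₁: ΔP = 53, V ≈ 5.7 × 53^0.62 ≈ 66.82 kt.
V₂: ΔP = 90, V ≈ 5.7 × 90^0.62 ≈ 92.79 kt.
ΔV over 18 h = 25.97 kt → 24 h equivalent = 25.97 × 24/18 ≈ 34.63 kt.
35 kt ≥ 30 kt ⇒ rapid intensification.

35 kt, yes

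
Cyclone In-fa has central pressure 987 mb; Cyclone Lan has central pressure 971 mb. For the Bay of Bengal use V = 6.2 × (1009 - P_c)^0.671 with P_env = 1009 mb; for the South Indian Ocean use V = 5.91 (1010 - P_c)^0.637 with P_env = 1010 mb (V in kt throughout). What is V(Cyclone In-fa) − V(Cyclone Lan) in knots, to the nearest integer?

-12 kt

Cyclone In-fa: ΔP = 22; V ≈ 6.2 × 22^0.671 ≈ 49.34 kt.
Cyclone Lan: ΔP = 39; V ≈ 5.91 × 39^0.637 ≈ 60.97 kt.
Difference ≈ 49.34 − 60.97 = -11.63 → -12 kt.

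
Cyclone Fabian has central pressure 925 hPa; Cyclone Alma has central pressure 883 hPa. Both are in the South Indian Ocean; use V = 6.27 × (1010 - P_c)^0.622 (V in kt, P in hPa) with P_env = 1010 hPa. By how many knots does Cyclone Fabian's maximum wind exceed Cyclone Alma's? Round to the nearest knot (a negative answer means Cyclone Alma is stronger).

Cyclone Fabian: ΔP = 85; V ≈ 6.27 × 85^0.622 ≈ 99.40 kt.
Cyclone Alma: ΔP = 127; V ≈ 6.27 × 127^0.622 ≈ 127.59 kt.
Difference ≈ 99.40 − 127.59 = -28.19 → -28 kt.

-28 kt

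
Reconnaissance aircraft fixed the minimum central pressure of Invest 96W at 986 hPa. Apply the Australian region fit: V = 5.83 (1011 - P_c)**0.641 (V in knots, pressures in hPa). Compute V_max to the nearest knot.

46 kt

ΔP = 1011 − 986 = 25 hPa.
25^0.641 ≈ 7.872.
V ≈ 5.83 × 7.872 ≈ 45.9 kt.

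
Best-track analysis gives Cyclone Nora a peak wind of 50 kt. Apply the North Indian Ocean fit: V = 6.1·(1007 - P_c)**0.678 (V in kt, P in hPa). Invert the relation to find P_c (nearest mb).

985 mb

ΔP = (V / 6.1)^(1/0.678) = (50/6.1)^1.475.
50/6.1 = 8.197; 8.197^1.475 ≈ 22.26 mb.
P_c = 1007 − 22.26 = 984.74 ≈ 985 mb.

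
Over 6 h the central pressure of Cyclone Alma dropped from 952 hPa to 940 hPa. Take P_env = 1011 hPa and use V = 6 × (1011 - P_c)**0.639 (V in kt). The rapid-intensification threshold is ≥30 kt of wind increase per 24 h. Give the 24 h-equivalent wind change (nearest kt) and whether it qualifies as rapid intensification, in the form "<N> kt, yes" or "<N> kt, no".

41 kt, yes

V₁: ΔP = 59, V ≈ 6 × 59^0.639 ≈ 81.23 kt.
V₂: ΔP = 71, V ≈ 6 × 71^0.639 ≈ 91.43 kt.
ΔV over 6 h = 10.20 kt → 24 h equivalent = 10.20 × 24/6 ≈ 40.80 kt.
41 kt ≥ 30 kt ⇒ rapid intensification.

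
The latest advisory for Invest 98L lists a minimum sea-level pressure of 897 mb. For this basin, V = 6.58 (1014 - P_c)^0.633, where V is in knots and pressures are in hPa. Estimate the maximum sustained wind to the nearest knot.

ΔP = 1014 − 897 = 117 mb.
117^0.633 ≈ 20.378.
V ≈ 6.58 × 20.378 ≈ 134.1 kt.

134 kt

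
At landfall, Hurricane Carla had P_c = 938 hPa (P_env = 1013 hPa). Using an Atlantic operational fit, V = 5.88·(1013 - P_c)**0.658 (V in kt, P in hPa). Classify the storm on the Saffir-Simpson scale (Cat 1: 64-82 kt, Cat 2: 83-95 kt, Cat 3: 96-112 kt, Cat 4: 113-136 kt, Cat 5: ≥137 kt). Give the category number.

3

ΔP = 1013 − 938 = 75 hPa.
V ≈ 5.88 × 75^0.658 = 5.88 × 17.13 ≈ 101 kt.
101 kt falls in the Category 3 band.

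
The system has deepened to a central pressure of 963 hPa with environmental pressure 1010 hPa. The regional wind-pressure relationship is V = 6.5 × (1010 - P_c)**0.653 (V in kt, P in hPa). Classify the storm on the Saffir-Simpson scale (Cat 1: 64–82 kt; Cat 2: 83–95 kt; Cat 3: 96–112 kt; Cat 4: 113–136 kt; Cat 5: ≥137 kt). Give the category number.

1

ΔP = 1010 − 963 = 47 hPa.
V ≈ 6.5 × 47^0.653 = 6.5 × 12.36 ≈ 80 kt.
80 kt falls in the Category 1 band.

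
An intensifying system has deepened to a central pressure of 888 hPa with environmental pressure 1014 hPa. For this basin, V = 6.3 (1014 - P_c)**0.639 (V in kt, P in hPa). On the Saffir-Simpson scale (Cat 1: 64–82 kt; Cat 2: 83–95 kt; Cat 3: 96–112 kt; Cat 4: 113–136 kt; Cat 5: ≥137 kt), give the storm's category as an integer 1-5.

5

ΔP = 1014 − 888 = 126 hPa.
V ≈ 6.3 × 126^0.639 = 6.3 × 21.99 ≈ 139 kt.
139 kt falls in the Category 5 band.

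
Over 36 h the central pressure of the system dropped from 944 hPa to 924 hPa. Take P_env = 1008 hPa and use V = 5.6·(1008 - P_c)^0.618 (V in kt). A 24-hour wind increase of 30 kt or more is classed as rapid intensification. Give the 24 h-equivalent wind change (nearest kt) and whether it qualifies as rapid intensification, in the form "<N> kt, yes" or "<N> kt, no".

9 kt, no

V₁: ΔP = 64, V ≈ 5.6 × 64^0.618 ≈ 73.18 kt.
V₂: ΔP = 84, V ≈ 5.6 × 84^0.618 ≈ 86.58 kt.
ΔV over 36 h = 13.40 kt → 24 h equivalent = 13.40 × 24/36 ≈ 8.93 kt.
9 kt < 30 kt ⇒ not rapid intensification.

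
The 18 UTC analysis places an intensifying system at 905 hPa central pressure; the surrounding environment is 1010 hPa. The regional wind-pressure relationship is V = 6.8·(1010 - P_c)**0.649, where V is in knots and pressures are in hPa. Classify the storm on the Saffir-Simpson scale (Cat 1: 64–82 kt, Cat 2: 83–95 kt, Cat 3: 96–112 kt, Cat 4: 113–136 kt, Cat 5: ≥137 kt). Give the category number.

ΔP = 1010 − 905 = 105 hPa.
V ≈ 6.8 × 105^0.649 = 6.8 × 20.50 ≈ 139 kt.
139 kt falls in the Category 5 band.

5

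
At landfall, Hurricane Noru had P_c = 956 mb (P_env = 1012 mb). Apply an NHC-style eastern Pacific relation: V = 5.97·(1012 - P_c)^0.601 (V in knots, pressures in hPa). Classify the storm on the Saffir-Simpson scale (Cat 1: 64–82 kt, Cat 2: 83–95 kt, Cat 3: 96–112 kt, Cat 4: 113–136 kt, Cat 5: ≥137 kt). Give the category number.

1

ΔP = 1012 − 956 = 56 mb.
V ≈ 5.97 × 56^0.601 = 5.97 × 11.24 ≈ 67 kt.
67 kt falls in the Category 1 band.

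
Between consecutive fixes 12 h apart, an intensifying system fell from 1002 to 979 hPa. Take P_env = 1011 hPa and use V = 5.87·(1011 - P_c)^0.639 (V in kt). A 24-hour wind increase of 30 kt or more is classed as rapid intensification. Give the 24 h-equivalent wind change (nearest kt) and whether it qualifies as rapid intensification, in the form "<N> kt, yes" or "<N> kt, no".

V₁: ΔP = 9, V ≈ 5.87 × 9^0.639 ≈ 23.90 kt.
V₂: ΔP = 32, V ≈ 5.87 × 32^0.639 ≈ 53.76 kt.
ΔV over 12 h = 29.86 kt → 24 h equivalent = 29.86 × 24/12 ≈ 59.72 kt.
60 kt ≥ 30 kt ⇒ rapid intensification.

60 kt, yes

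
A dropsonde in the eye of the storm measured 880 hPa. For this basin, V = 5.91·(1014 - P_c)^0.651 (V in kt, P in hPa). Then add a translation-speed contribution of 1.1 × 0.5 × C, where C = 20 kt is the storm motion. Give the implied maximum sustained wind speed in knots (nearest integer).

ΔP = 1014 − 880 = 134 hPa.
134^0.651 ≈ 24.252.
V ≈ 5.91 × 24.252 ≈ 143.3 kt.
Translation term: 1.1 × 0.5 × 20 = 11 kt.
Corrected V ≈ 154.3 kt → 154 kt.

154 kt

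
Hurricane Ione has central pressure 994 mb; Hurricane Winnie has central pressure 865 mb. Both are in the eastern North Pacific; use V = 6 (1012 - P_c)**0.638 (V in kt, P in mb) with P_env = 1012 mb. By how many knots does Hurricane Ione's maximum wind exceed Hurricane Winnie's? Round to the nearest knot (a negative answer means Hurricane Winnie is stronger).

Hurricane Ione: ΔP = 18; V ≈ 6 × 18^0.638 ≈ 37.93 kt.
Hurricane Winnie: ΔP = 147; V ≈ 6 × 147^0.638 ≈ 144.84 kt.
Difference ≈ 37.93 − 144.84 = -106.91 → -107 kt.

-107 kt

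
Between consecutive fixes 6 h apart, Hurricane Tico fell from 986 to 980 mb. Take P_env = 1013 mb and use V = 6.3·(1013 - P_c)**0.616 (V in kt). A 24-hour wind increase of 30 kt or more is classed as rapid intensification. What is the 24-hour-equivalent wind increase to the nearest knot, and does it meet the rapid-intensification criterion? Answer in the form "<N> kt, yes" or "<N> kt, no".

25 kt, no

V₁: ΔP = 27, V ≈ 6.3 × 27^0.616 ≈ 47.98 kt.
V₂: ΔP = 33, V ≈ 6.3 × 33^0.616 ≈ 54.29 kt.
ΔV over 6 h = 6.31 kt → 24 h equivalent = 6.31 × 24/6 ≈ 25.24 kt.
25 kt < 30 kt ⇒ not rapid intensification.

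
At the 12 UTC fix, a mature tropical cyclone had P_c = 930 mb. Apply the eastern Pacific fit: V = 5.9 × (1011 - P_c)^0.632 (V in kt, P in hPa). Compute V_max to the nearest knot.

95 kt

ΔP = 1011 − 930 = 81 mb.
81^0.632 ≈ 16.075.
V ≈ 5.9 × 16.075 ≈ 94.8 kt.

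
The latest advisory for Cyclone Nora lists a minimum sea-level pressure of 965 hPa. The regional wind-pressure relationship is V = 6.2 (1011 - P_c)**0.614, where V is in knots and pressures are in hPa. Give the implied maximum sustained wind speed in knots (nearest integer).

65 kt

ΔP = 1011 − 965 = 46 hPa.
46^0.614 ≈ 10.494.
V ≈ 6.2 × 10.494 ≈ 65.1 kt.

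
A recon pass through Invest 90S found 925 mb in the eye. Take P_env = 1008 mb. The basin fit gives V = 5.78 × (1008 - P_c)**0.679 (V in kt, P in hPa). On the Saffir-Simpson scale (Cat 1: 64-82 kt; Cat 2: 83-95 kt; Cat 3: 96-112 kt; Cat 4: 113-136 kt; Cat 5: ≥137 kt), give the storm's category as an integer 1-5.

ΔP = 1008 − 925 = 83 mb.
V ≈ 5.78 × 83^0.679 = 5.78 × 20.09 ≈ 116 kt.
116 kt falls in the Category 4 band.

4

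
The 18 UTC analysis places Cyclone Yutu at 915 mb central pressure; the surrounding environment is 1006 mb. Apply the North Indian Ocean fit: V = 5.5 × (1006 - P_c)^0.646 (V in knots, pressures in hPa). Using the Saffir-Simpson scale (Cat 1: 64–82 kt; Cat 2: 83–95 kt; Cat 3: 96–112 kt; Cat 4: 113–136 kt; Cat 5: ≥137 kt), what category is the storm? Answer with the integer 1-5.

ΔP = 1006 − 915 = 91 mb.
V ≈ 5.5 × 91^0.646 = 5.5 × 18.43 ≈ 101 kt.
101 kt falls in the Category 3 band.

3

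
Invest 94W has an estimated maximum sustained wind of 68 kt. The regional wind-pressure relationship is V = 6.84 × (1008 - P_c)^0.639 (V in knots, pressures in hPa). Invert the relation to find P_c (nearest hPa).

972 hPa

ΔP = (V / 6.84)^(1/0.639) = (68/6.84)^1.565.
68/6.84 = 9.942; 9.942^1.565 ≈ 36.39 hPa.
P_c = 1008 − 36.39 = 971.61 ≈ 972 hPa.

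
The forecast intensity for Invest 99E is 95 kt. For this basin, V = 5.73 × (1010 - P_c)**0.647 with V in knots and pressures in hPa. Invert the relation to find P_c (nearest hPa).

933 hPa

ΔP = (V / 5.73)^(1/0.647) = (95/5.73)^1.546.
95/5.73 = 16.579; 16.579^1.546 ≈ 76.73 hPa.
P_c = 1010 − 76.73 = 933.27 ≈ 933 hPa.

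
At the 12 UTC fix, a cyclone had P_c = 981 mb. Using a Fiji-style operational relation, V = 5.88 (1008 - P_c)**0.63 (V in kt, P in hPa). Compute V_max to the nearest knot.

ΔP = 1008 − 981 = 27 mb.
27^0.63 ≈ 7.976.
V ≈ 5.88 × 7.976 ≈ 46.9 kt.

47 kt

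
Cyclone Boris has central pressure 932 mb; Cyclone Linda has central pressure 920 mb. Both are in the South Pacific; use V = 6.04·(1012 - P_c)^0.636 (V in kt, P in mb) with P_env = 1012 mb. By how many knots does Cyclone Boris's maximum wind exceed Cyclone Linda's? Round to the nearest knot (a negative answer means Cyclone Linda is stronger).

Cyclone Boris: ΔP = 80; V ≈ 6.04 × 80^0.636 ≈ 98.04 kt.
Cyclone Linda: ΔP = 92; V ≈ 6.04 × 92^0.636 ≈ 107.15 kt.
Difference ≈ 98.04 − 107.15 = -9.11 → -9 kt.

-9 kt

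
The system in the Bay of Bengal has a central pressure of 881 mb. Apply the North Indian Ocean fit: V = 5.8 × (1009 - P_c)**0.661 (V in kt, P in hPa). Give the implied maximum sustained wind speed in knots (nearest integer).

143 kt

ΔP = 1009 − 881 = 128 mb.
128^0.661 ≈ 24.710.
V ≈ 5.8 × 24.710 ≈ 143.3 kt.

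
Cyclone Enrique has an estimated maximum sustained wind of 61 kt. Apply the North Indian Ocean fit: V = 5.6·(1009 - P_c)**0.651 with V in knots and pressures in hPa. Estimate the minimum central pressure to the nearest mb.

ΔP = (V / 5.6)^(1/0.651) = (61/5.6)^1.536.
61/5.6 = 10.893; 10.893^1.536 ≈ 39.19 mb.
P_c = 1009 − 39.19 = 969.81 ≈ 970 mb.

970 mb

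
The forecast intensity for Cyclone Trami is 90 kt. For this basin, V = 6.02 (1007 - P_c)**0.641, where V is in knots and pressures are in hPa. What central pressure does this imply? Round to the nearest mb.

ΔP = (V / 6.02)^(1/0.641) = (90/6.02)^1.560.
90/6.02 = 14.950; 14.950^1.560 ≈ 68.00 mb.
P_c = 1007 − 68.00 = 939.00 ≈ 939 mb.

939 mb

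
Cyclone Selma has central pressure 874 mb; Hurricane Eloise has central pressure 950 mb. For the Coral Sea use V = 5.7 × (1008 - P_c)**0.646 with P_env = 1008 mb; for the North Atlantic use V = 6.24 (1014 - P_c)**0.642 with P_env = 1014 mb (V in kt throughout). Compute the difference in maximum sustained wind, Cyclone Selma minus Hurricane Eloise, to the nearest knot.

45 kt

Cyclone Selma: ΔP = 134; V ≈ 5.7 × 134^0.646 ≈ 134.89 kt.
Hurricane Eloise: ΔP = 64; V ≈ 6.24 × 64^0.642 ≈ 90.11 kt.
Difference ≈ 134.89 − 90.11 = 44.78 → 45 kt.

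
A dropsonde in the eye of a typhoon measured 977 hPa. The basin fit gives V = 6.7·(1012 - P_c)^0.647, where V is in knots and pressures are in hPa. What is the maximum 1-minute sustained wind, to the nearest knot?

ΔP = 1012 − 977 = 35 hPa.
35^0.647 ≈ 9.977.
V ≈ 6.7 × 9.977 ≈ 66.8 kt.

67 kt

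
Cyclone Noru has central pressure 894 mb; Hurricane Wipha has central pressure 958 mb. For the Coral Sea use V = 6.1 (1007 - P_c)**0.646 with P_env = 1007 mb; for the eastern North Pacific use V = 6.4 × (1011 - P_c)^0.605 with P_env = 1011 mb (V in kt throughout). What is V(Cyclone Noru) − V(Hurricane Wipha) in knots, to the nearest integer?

Cyclone Noru: ΔP = 113; V ≈ 6.1 × 113^0.646 ≈ 129.31 kt.
Hurricane Wipha: ΔP = 53; V ≈ 6.4 × 53^0.605 ≈ 70.69 kt.
Difference ≈ 129.31 − 70.69 = 58.62 → 59 kt.

59 kt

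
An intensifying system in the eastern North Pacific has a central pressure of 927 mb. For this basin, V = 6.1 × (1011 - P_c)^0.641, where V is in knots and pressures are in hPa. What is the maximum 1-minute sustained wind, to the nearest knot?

104 kt

ΔP = 1011 − 927 = 84 mb.
84^0.641 ≈ 17.118.
V ≈ 6.1 × 17.118 ≈ 104.4 kt.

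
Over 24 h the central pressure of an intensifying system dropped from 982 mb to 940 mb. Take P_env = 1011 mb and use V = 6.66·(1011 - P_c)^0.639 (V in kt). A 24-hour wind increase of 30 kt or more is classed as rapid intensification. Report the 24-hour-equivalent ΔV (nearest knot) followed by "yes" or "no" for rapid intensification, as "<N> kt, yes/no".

44 kt, yes

V₁: ΔP = 29, V ≈ 6.66 × 29^0.639 ≈ 57.27 kt.
V₂: ΔP = 71, V ≈ 6.66 × 71^0.639 ≈ 101.49 kt.
ΔV over 24 h = 44.22 kt → 24 h equivalent = 44.22 × 24/24 ≈ 44.22 kt.
44 kt ≥ 30 kt ⇒ rapid intensification.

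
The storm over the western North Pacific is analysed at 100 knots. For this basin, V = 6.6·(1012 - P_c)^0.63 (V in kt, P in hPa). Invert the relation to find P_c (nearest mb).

ΔP = (V / 6.6)^(1/0.63) = (100/6.6)^1.587.
100/6.6 = 15.152; 15.152^1.587 ≈ 74.77 mb.
P_c = 1012 − 74.77 = 937.23 ≈ 937 mb.

937 mb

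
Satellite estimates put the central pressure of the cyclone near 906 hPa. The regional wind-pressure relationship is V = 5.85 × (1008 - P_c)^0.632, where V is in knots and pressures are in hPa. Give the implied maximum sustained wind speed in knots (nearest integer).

ΔP = 1008 − 906 = 102 hPa.
102^0.632 ≈ 18.597.
V ≈ 5.85 × 18.597 ≈ 108.8 kt.

109 kt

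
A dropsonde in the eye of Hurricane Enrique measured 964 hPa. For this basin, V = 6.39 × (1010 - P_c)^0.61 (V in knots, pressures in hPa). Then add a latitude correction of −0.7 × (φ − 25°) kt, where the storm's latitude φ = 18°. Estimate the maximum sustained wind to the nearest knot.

71 kt

ΔP = 1010 − 964 = 46 hPa.
46^0.61 ≈ 10.334.
V ≈ 6.39 × 10.334 ≈ 66.0 kt.
Latitude correction: −0.7 × (18 − 25) = 4.9 kt.
Corrected V ≈ 70.9 kt → 71 kt.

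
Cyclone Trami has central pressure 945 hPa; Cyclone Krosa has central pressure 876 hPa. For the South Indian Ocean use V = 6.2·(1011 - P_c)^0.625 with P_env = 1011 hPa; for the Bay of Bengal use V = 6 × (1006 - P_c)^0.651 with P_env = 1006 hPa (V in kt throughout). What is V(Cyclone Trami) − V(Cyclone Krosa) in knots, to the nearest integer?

-58 kt

Cyclone Trami: ΔP = 66; V ≈ 6.2 × 66^0.625 ≈ 85.04 kt.
Cyclone Krosa: ΔP = 130; V ≈ 6 × 130^0.651 ≈ 142.67 kt.
Difference ≈ 85.04 − 142.67 = -57.63 → -58 kt.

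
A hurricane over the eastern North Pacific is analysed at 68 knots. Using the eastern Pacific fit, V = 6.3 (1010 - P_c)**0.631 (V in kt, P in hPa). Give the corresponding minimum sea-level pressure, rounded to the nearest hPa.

ΔP = (V / 6.3)^(1/0.631) = (68/6.3)^1.585.
68/6.3 = 10.794; 10.794^1.585 ≈ 43.39 hPa.
P_c = 1010 − 43.39 = 966.61 ≈ 967 hPa.

967 hPa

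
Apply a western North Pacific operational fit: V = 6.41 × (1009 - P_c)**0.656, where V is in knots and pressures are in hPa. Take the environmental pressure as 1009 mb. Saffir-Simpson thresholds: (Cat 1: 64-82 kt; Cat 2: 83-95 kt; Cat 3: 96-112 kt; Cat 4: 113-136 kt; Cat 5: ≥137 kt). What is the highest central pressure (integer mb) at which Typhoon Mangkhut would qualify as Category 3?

947 mb

Category 3 begins at V = 96 kt.
Required ΔP = (96/6.41)^(1/0.656) = 14.977^1.524 ≈ 61.91 mb.
P_c ≤ 1009 − 61.91 = 947.09, so the highest integer P_c is 947 mb.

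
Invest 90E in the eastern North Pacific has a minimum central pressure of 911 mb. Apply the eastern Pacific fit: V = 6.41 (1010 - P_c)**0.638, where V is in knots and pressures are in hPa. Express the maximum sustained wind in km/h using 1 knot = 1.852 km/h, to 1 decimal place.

222.7 km/h

ΔP = 1010 − 911 = 99 mb.
V ≈ 6.41 × 99^0.638 = 6.41 × 18.759 ≈ 120.247 kt.
120.247 × 1.852 ≈ 222.70 km/h → 222.7 km/h.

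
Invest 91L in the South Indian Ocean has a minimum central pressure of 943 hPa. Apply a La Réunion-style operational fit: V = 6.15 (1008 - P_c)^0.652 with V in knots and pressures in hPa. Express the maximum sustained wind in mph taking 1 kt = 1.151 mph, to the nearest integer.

108 mph

ΔP = 1008 − 943 = 65 hPa.
V ≈ 6.15 × 65^0.652 = 6.15 × 15.206 ≈ 93.518 kt.
93.518 × 1.151 ≈ 107.64 mph → 108 mph.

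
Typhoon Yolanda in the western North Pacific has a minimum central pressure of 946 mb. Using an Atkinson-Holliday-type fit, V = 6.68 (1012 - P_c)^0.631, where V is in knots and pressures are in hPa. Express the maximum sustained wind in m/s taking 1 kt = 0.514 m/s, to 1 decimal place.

ΔP = 1012 − 946 = 66 mb.
V ≈ 6.68 × 66^0.631 = 6.68 × 14.065 ≈ 93.953 kt.
93.953 × 0.514 ≈ 48.29 m/s → 48.3 m/s.

48.3 m/s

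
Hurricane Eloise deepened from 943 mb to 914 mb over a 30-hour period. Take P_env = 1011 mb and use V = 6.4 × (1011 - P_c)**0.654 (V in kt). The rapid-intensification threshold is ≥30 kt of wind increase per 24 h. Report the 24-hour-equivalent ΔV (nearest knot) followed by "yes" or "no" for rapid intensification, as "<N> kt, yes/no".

21 kt, no

V₁: ΔP = 68, V ≈ 6.4 × 68^0.654 ≈ 101.07 kt.
V₂: ΔP = 97, V ≈ 6.4 × 97^0.654 ≈ 127.51 kt.
ΔV over 30 h = 26.44 kt → 24 h equivalent = 26.44 × 24/30 ≈ 21.15 kt.
21 kt < 30 kt ⇒ not rapid intensification.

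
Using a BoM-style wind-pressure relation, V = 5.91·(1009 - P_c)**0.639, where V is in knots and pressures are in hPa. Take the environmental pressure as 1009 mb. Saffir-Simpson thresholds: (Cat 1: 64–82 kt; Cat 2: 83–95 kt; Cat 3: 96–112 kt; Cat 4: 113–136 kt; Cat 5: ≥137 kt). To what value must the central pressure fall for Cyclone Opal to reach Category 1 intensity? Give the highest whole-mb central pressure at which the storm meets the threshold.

967 mb

Category 1 begins at V = 64 kt.
Required ΔP = (64/5.91)^(1/0.639) = 10.829^1.565 ≈ 41.60 mb.
P_c ≤ 1009 − 41.60 = 967.40, so the highest integer P_c is 967 mb.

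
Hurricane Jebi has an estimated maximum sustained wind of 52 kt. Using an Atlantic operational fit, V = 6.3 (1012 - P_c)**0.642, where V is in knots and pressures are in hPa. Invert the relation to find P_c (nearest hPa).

985 hPa

ΔP = (V / 6.3)^(1/0.642) = (52/6.3)^1.558.
52/6.3 = 8.254; 8.254^1.558 ≈ 26.78 hPa.
P_c = 1012 − 26.78 = 985.22 ≈ 985 hPa.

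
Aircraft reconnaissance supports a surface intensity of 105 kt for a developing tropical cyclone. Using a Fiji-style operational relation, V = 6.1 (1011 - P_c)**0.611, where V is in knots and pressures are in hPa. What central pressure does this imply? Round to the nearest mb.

906 mb

ΔP = (V / 6.1)^(1/0.611) = (105/6.1)^1.637.
105/6.1 = 17.213; 17.213^1.637 ≈ 105.36 mb.
P_c = 1011 − 105.36 = 905.64 ≈ 906 mb.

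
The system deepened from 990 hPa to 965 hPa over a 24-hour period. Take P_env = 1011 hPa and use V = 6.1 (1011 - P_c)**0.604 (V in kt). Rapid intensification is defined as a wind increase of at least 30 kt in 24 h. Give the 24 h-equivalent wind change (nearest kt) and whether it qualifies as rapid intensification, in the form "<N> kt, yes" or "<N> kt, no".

23 kt, no

V₁: ΔP = 21, V ≈ 6.1 × 21^0.604 ≈ 38.37 kt.
V₂: ΔP = 46, V ≈ 6.1 × 46^0.604 ≈ 61.61 kt.
ΔV over 24 h = 23.24 kt → 24 h equivalent = 23.24 × 24/24 ≈ 23.24 kt.
23 kt < 30 kt ⇒ not rapid intensification.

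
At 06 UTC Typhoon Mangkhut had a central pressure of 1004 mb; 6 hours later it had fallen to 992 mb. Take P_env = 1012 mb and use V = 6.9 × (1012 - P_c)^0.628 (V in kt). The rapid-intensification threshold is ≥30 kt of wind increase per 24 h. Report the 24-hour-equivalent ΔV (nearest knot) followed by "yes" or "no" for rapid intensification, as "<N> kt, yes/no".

79 kt, yes

V₁: ΔP = 8, V ≈ 6.9 × 8^0.628 ≈ 25.47 kt.
V₂: ΔP = 20, V ≈ 6.9 × 20^0.628 ≈ 45.28 kt.
ΔV over 6 h = 19.81 kt → 24 h equivalent = 19.81 × 24/6 ≈ 79.24 kt.
79 kt ≥ 30 kt ⇒ rapid intensification.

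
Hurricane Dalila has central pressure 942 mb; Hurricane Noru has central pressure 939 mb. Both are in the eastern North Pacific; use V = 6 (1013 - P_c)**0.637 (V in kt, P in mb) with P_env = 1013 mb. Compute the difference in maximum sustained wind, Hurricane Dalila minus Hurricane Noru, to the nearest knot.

Hurricane Dalila: ΔP = 71; V ≈ 6 × 71^0.637 ≈ 90.66 kt.
Hurricane Noru: ΔP = 74; V ≈ 6 × 74^0.637 ≈ 93.08 kt.
Difference ≈ 90.66 − 93.08 = -2.42 → -2 kt.

-2 kt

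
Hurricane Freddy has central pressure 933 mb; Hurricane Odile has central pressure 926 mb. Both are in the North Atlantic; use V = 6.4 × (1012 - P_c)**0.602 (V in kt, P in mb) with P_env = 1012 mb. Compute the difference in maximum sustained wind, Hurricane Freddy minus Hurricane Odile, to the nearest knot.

Hurricane Freddy: ΔP = 79; V ≈ 6.4 × 79^0.602 ≈ 88.83 kt.
Hurricane Odile: ΔP = 86; V ≈ 6.4 × 86^0.602 ≈ 93.49 kt.
Difference ≈ 88.83 − 93.49 = -4.66 → -5 kt.

-5 kt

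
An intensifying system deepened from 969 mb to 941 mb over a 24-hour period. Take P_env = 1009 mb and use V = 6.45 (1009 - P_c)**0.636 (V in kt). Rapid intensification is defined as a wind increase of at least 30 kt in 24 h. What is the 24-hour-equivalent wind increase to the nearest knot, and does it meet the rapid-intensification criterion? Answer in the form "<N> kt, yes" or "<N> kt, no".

V₁: ΔP = 40, V ≈ 6.45 × 40^0.636 ≈ 67.37 kt.
V₂: ΔP = 68, V ≈ 6.45 × 68^0.636 ≈ 94.41 kt.
ΔV over 24 h = 27.04 kt → 24 h equivalent = 27.04 × 24/24 ≈ 27.04 kt.
27 kt < 30 kt ⇒ not rapid intensification.

27 kt, no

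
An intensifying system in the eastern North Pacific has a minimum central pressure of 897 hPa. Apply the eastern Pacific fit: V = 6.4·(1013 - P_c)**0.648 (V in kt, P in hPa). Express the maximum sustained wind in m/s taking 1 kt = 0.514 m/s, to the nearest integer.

ΔP = 1013 − 897 = 116 hPa.
V ≈ 6.4 × 116^0.648 = 6.4 × 21.766 ≈ 139.299 kt.
139.299 × 0.514 ≈ 71.60 m/s → 72 m/s.

72 m/s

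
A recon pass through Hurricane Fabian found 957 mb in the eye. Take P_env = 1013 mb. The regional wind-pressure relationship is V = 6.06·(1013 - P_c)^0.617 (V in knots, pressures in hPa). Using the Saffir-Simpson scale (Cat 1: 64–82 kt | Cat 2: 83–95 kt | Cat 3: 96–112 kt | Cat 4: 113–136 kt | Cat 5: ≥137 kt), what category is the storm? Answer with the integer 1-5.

1

ΔP = 1013 − 957 = 56 mb.
V ≈ 6.06 × 56^0.617 = 6.06 × 11.98 ≈ 73 kt.
73 kt falls in the Category 1 band.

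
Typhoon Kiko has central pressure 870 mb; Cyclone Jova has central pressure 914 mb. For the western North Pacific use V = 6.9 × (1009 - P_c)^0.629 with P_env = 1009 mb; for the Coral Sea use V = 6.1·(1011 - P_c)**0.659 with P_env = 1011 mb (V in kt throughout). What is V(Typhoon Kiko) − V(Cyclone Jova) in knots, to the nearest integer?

Typhoon Kiko: ΔP = 139; V ≈ 6.9 × 139^0.629 ≈ 153.75 kt.
Cyclone Jova: ΔP = 97; V ≈ 6.1 × 97^0.659 ≈ 124.34 kt.
Difference ≈ 153.75 − 124.34 = 29.41 → 29 kt.

29 kt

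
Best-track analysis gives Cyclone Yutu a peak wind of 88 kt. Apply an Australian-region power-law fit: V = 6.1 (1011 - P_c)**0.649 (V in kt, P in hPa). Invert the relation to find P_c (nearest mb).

950 mb

ΔP = (V / 6.1)^(1/0.649) = (88/6.1)^1.541.
88/6.1 = 14.426; 14.426^1.541 ≈ 61.10 mb.
P_c = 1011 − 61.10 = 949.90 ≈ 950 mb.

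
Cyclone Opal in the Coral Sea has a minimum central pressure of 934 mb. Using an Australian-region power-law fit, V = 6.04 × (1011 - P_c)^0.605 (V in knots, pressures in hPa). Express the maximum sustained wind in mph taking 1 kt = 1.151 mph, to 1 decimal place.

ΔP = 1011 − 934 = 77 mb.
V ≈ 6.04 × 77^0.605 = 6.04 × 13.846 ≈ 83.630 kt.
83.630 × 1.151 ≈ 96.26 mph → 96.3 mph.

96.3 mph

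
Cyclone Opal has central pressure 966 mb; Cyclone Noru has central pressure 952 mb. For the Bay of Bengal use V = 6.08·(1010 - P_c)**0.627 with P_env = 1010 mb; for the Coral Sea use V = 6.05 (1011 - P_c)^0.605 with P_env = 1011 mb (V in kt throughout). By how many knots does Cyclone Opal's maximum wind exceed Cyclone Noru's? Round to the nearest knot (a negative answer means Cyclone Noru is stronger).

Cyclone Opal: ΔP = 44; V ≈ 6.08 × 44^0.627 ≈ 65.22 kt.
Cyclone Noru: ΔP = 59; V ≈ 6.05 × 59^0.605 ≈ 71.31 kt.
Difference ≈ 65.22 − 71.31 = -6.09 → -6 kt.

-6 kt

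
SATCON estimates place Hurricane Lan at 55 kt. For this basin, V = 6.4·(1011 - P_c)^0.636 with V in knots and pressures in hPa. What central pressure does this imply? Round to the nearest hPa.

ΔP = (V / 6.4)^(1/0.636) = (55/6.4)^1.572.
55/6.4 = 8.594; 8.594^1.572 ≈ 29.43 hPa.
P_c = 1011 − 29.43 = 981.57 ≈ 982 hPa.

982 hPa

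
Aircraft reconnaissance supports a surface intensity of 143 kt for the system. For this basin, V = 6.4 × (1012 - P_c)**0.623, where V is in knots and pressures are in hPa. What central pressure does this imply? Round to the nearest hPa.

866 hPa

ΔP = (V / 6.4)^(1/0.623) = (143/6.4)^1.605.
143/6.4 = 22.344; 22.344^1.605 ≈ 146.41 hPa.
P_c = 1012 − 146.41 = 865.59 ≈ 866 hPa.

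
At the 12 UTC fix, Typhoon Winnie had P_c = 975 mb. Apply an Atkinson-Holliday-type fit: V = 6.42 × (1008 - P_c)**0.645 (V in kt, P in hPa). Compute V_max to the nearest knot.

ΔP = 1008 − 975 = 33 mb.
33^0.645 ≈ 9.538.
V ≈ 6.42 × 9.538 ≈ 61.2 kt.

61 kt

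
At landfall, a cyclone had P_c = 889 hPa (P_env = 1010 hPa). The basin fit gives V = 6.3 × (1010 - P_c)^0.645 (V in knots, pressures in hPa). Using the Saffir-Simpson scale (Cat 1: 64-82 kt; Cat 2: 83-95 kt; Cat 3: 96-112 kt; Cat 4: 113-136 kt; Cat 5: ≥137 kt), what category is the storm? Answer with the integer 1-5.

5

ΔP = 1010 − 889 = 121 hPa.
V ≈ 6.3 × 121^0.645 = 6.3 × 22.05 ≈ 139 kt.
139 kt falls in the Category 5 band.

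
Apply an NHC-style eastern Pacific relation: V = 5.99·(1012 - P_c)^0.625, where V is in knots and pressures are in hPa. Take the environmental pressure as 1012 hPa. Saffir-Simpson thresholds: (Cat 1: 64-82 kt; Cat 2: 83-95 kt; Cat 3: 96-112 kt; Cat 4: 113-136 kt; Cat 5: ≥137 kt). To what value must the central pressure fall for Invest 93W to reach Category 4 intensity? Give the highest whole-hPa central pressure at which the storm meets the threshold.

Category 4 begins at V = 113 kt.
Required ΔP = (113/5.99)^(1/0.625) = 18.865^1.600 ≈ 109.91 hPa.
P_c ≤ 1012 − 109.91 = 902.09, so the highest integer P_c is 902 hPa.

902 hPa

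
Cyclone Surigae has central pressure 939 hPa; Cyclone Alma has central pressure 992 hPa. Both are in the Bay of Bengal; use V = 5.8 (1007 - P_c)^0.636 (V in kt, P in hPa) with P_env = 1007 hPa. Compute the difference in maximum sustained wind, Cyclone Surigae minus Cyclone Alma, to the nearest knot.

Cyclone Surigae: ΔP = 68; V ≈ 5.8 × 68^0.636 ≈ 84.90 kt.
Cyclone Alma: ΔP = 15; V ≈ 5.8 × 15^0.636 ≈ 32.47 kt.
Difference ≈ 84.90 − 32.47 = 52.43 → 52 kt.

52 kt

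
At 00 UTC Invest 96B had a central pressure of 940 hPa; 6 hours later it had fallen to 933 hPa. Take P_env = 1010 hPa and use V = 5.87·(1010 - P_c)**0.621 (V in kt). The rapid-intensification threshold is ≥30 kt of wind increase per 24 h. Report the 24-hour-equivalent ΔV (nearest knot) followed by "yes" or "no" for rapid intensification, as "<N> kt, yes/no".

V₁: ΔP = 70, V ≈ 5.87 × 70^0.621 ≈ 82.12 kt.
V₂: ΔP = 77, V ≈ 5.87 × 77^0.621 ≈ 87.13 kt.
ΔV over 6 h = 5.01 kt → 24 h equivalent = 5.01 × 24/6 ≈ 20.04 kt.
20 kt < 30 kt ⇒ not rapid intensification.

20 kt, no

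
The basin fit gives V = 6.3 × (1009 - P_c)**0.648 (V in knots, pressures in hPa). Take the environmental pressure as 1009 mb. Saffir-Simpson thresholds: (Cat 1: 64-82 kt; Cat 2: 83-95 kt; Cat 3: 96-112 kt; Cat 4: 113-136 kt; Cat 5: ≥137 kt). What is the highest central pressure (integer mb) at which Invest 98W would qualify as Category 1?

Category 1 begins at V = 64 kt.
Required ΔP = (64/6.3)^(1/0.648) = 10.159^1.543 ≈ 35.79 mb.
P_c ≤ 1009 − 35.79 = 973.21, so the highest integer P_c is 973 mb.

973 mb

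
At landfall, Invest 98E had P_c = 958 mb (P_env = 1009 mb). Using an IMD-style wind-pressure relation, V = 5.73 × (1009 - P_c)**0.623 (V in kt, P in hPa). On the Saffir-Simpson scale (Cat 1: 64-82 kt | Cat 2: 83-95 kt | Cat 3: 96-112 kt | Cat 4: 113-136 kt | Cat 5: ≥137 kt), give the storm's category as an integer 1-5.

1

ΔP = 1009 − 958 = 51 mb.
V ≈ 5.73 × 51^0.623 = 5.73 × 11.58 ≈ 66 kt.
66 kt falls in the Category 1 band.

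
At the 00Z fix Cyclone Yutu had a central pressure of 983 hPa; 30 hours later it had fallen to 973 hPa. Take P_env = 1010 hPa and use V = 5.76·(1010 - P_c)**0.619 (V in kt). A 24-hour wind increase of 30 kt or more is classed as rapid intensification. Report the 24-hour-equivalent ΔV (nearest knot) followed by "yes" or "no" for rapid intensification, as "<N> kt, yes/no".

8 kt, no

V₁: ΔP = 27, V ≈ 5.76 × 27^0.619 ≈ 44.30 kt.
V₂: ΔP = 37, V ≈ 5.76 × 37^0.619 ≈ 53.84 kt.
ΔV over 30 h = 9.54 kt → 24 h equivalent = 9.54 × 24/30 ≈ 7.63 kt.
8 kt < 30 kt ⇒ not rapid intensification.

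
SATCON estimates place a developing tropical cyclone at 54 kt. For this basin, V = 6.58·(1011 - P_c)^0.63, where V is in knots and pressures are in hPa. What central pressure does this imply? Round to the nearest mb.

ΔP = (V / 6.58)^(1/0.63) = (54/6.58)^1.587.
54/6.58 = 8.207; 8.207^1.587 ≈ 28.25 mb.
P_c = 1011 − 28.25 = 982.75 ≈ 983 mb.

983 mb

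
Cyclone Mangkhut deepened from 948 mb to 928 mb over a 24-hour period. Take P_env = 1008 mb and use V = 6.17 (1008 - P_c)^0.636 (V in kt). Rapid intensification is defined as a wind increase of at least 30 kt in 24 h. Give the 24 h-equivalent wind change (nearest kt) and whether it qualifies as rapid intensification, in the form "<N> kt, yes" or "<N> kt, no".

V₁: ΔP = 60, V ≈ 6.17 × 60^0.636 ≈ 83.40 kt.
V₂: ΔP = 80, V ≈ 6.17 × 80^0.636 ≈ 100.15 kt.
ΔV over 24 h = 16.75 kt → 24 h equivalent = 16.75 × 24/24 ≈ 16.75 kt.
17 kt < 30 kt ⇒ not rapid intensification.

17 kt, no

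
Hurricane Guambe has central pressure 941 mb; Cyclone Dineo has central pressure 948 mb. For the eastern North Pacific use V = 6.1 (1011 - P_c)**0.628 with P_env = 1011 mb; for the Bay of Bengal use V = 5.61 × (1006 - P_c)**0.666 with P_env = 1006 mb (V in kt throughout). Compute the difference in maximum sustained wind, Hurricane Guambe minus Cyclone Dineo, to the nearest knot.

Hurricane Guambe: ΔP = 70; V ≈ 6.1 × 70^0.628 ≈ 87.91 kt.
Cyclone Dineo: ΔP = 58; V ≈ 5.61 × 58^0.666 ≈ 83.83 kt.
Difference ≈ 87.91 − 83.83 = 4.08 → 4 kt.

4 kt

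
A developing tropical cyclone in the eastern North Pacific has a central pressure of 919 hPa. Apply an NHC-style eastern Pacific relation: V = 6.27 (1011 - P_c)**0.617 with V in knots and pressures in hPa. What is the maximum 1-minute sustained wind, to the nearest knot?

102 kt

ΔP = 1011 − 919 = 92 hPa.
92^0.617 ≈ 16.280.
V ≈ 6.27 × 16.280 ≈ 102.1 kt.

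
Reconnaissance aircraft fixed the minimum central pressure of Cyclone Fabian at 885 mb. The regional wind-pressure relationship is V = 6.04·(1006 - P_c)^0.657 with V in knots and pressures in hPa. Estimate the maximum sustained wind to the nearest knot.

ΔP = 1006 − 885 = 121 mb.
121^0.657 ≈ 23.356.
V ≈ 6.04 × 23.356 ≈ 141.1 kt.

141 kt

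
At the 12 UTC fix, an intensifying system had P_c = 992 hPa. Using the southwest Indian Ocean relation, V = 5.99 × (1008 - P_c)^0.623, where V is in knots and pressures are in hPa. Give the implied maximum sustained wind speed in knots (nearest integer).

34 kt

ΔP = 1008 − 992 = 16 hPa.
16^0.623 ≈ 5.626.
V ≈ 5.99 × 5.626 ≈ 33.7 kt.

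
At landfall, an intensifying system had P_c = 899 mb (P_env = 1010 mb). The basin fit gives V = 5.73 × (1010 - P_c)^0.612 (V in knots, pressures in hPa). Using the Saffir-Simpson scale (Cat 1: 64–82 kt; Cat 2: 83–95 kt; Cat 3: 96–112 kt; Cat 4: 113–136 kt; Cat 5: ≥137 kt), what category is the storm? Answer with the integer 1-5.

3

ΔP = 1010 − 899 = 111 mb.
V ≈ 5.73 × 111^0.612 = 5.73 × 17.85 ≈ 102 kt.
102 kt falls in the Category 3 band.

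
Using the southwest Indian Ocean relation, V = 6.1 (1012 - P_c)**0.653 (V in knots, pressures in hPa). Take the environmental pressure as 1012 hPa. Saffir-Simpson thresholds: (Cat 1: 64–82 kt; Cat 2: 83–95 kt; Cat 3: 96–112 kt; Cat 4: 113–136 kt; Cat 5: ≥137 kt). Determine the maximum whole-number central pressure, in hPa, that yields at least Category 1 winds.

975 hPa

Category 1 begins at V = 64 kt.
Required ΔP = (64/6.1)^(1/0.653) = 10.492^1.531 ≈ 36.59 hPa.
P_c ≤ 1012 − 36.59 = 975.41, so the highest integer P_c is 975 hPa.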